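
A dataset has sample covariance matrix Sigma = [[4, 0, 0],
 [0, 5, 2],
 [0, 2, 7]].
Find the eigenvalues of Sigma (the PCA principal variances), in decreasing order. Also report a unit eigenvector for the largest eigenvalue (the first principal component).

Step 1 — characteristic polynomial p(λ) = det(λI - Sigma) = λ³ - tr·λ² + c_1·λ - det, where tr = trace, c_1 = sum of the principal 2×2 minors, det = det(Sigma):
  tr = 4 + 5 + 7 = 16,
  c_1 = (4·5 - (0)²) + (4·7 - (0)²) + (5·7 - (2)²) = 20 + 28 + 31 = 79,
  det = 4·(5·7 - (2)²) - (0)·((0)·7 - (2)·(0)) + (0)·((0)·(2) - 5·(0)) = 4·(31) - (0)·(0) + (0)·(0) = 124.
  So p(λ) = λ³ - 16λ² + 79λ - 124.
Step 2 — look for an integer root (rational root theorem: any rational root is an integer divisor of 124). Testing λ = 4:
  p(4) = 64 - 256 + 316 - 124 = 0  ✓
  Dividing out (λ - 4): p(λ) = (λ - 4)(λ² - 12λ + 31).
Step 3 — remaining eigenvalues from the quadratic λ² - 12λ + 31 = 0:
  Δ = 12² - 4·31 = 144 - 124 = 20,  λ = (12 ± √20)/2 = (12 ± 4.4721)/2 ≈ 8.2361 or 3.7639.
  Sorted: λ_1 = 8.2361,  λ_2 = 4,  λ_3 = 3.7639  (check: sum = 16 = tr ✓).

Step 4 — unit eigenvector for λ_1 ≈ 8.2361: v spans the null space of (Sigma - λ_1 I), whose rows are
  r_1 = (-4.2361, 0, 0),  r_2 = (0, -3.2361, 2),  r_3 = (0, 2, -1.2361).
  v is orthogonal to every row, so take v ∝ r_1 × r_2 = ((0)·(2) - (0)·(-3.2361), (0)·(0) - (-4.2361)·(2), (-4.2361)·(-3.2361) - (0)·(0)) ≈ (0, 8.4721, 13.7082).
  Let u = (0, 8.4721, 13.7082).
  ||u|| = √((0)² + (8.4721)² + (13.7082)²) = √(259.6919) ≈ 16.115,  v_1 = u/||u|| ≈ (0, 0.5257, 0.8507) (||v_1|| = 1).

λ_1 = 8.2361,  λ_2 = 4,  λ_3 = 3.7639;  v_1 ≈ (0, 0.5257, 0.8507)


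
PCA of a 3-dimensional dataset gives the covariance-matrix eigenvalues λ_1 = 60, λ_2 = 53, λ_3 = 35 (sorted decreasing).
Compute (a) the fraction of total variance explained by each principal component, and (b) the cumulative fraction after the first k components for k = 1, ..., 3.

Step 1 — total variance = trace(Sigma) = Σ λ_i = 60 + 53 + 35 = 148.

Step 2 — fraction explained by component i = λ_i / Σ λ:
  PC1: 60/148 = 0.4054
  PC2: 53/148 = 0.3581
  PC3: 35/148 = 0.2365

Step 3 — cumulative fraction after k components = (λ_1 + ... + λ_k) / Σ λ:
  k = 1: 60/148 = 0.4054
  k = 2: (60 + 53)/148 = 113/148 = 0.7635
  k = 3: (60 + 53 + 35)/148 = 148/148 = 1

Summary (fraction, with percent):

explained: PC1 0.4054 (40.54%), PC2 0.3581 (35.81%), PC3 0.2365 (23.65%);  cumulative: 0.4054, 0.7635, 1


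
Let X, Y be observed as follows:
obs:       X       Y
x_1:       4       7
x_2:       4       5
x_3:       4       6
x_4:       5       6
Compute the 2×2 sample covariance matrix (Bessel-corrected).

Step 1 — column means:
  mean(X) = (4 + 4 + 4 + 5) / 4 = 17/4 = 4.25
  mean(Y) = (7 + 5 + 6 + 6) / 4 = 24/4 = 6

Step 2 — sample covariance S[i,j] = (1/(n-1)) · Σ_k (x_{k,i} - mean_i) · (x_{k,j} - mean_j), with n-1 = 3.
  S[X,X] = ((-0.25)·(-0.25) + (-0.25)·(-0.25) + (-0.25)·(-0.25) + (0.75)·(0.75)) / 3 = 0.75/3 = 0.25
  S[X,Y] = ((-0.25)·(1) + (-0.25)·(-1) + (-0.25)·(0) + (0.75)·(0)) / 3 = 0/3 = 0
  S[Y,Y] = ((1)·(1) + (-1)·(-1) + (0)·(0) + (0)·(0)) / 3 = 2/3 = 0.6667

S is symmetric (S[j,i] = S[i,j]). Assembling:

S = [[0.25, 0],
 [0, 0.6667]]


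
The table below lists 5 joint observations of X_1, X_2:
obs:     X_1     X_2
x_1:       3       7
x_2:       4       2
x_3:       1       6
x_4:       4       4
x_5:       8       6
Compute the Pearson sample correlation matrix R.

Step 1 — column means:
  mean(X_1) = (3 + 4 + 1 + 4 + 8) / 5 = 20/5 = 4
  mean(X_2) = (7 + 2 + 6 + 4 + 6) / 5 = 25/5 = 5

Step 2 — sample variances and covariances s[i,j] = (1/(n-1)) · Σ_k (x_{k,i} - mean_i) · (x_{k,j} - mean_j), with n-1 = 4:
  s[X_1,X_1] = ((-1)·(-1) + (0)·(0) + (-3)·(-3) + (0)·(0) + (4)·(4)) / 4 = 26/4 = 6.5
  s[X_1,X_2] = ((-1)·(2) + (0)·(-3) + (-3)·(1) + (0)·(-1) + (4)·(1)) / 4 = -1/4 = -0.25
  s[X_2,X_2] = ((2)·(2) + (-3)·(-3) + (1)·(1) + (-1)·(-1) + (1)·(1)) / 4 = 16/4 = 4
  Sample standard deviations s_i = √(s[i,i]):
  s(X_1) = √(6.5) = 2.5495
  s(X_2) = √(4) = 2

Step 3 — r_{ij} = s_{ij} / (s_i · s_j):
  r[X_1,X_1] = 1 (diagonal).
  r[X_1,X_2] = -0.25 / (2.5495 · 2) = -0.25 / 5.099 = -0.049
  r[X_2,X_2] = 1 (diagonal).

R is symmetric with unit diagonal. Assembling:

R = [[1, -0.049],
 [-0.049, 1]]


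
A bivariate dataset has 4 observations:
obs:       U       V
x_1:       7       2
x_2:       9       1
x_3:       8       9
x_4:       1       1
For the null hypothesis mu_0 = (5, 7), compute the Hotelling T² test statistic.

Step 1 — sample mean vector:
  mean(U) = (7 + 9 + 8 + 1) / 4 = 25/4 = 6.25
  mean(V) = (2 + 1 + 9 + 1) / 4 = 13/4 = 3.25
  x̄ = (6.25, 3.25),  deviation x̄ - mu_0 = (6.25, 3.25) - (5, 7) = (1.25, -3.75).

Step 2 — sample covariance matrix, S[i,j] = (1/(n-1)) · Σ_k (x_{k,i} - mean_i) · (x_{k,j} - mean_j), divisor n-1 = 3:
  S[U,U] = ((0.75)·(0.75) + (2.75)·(2.75) + (1.75)·(1.75) + (-5.25)·(-5.25)) / 3 = 38.75/3 = 12.9167
  S[U,V] = ((0.75)·(-1.25) + (2.75)·(-2.25) + (1.75)·(5.75) + (-5.25)·(-2.25)) / 3 = 14.75/3 = 4.9167
  S[V,V] = ((-1.25)·(-1.25) + (-2.25)·(-2.25) + (5.75)·(5.75) + (-2.25)·(-2.25)) / 3 = 44.75/3 = 14.9167
  S = [[12.9167, 4.9167],
 [4.9167, 14.9167]].

Step 3 — invert S. det(S) = 12.9167·14.9167 - (4.9167)² = 168.5.
  S^{-1} = (1/det) · [[d, -b], [-b, a]] = [[0.0885, -0.0292],
 [-0.0292, 0.0767]].

Step 4 — quadratic form (x̄ - mu_0)^T · S^{-1} · (x̄ - mu_0):
  S^{-1} · (x̄ - mu_0) = (0.2201, -0.3239),
  (x̄ - mu_0)^T · [...] = (1.25)·(0.2201) + (-3.75)·(-0.3239) = 1.4899.

Step 5 — scale by n: T² = 4 · 1.4899 = 5.9594.

T² ≈ 5.9594


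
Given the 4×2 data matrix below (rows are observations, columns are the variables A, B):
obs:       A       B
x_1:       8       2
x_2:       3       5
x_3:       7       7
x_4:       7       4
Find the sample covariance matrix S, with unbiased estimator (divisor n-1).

Step 1 — column means:
  mean(A) = (8 + 3 + 7 + 7) / 4 = 25/4 = 6.25
  mean(B) = (2 + 5 + 7 + 4) / 4 = 18/4 = 4.5

Step 2 — sample covariance S[i,j] = (1/(n-1)) · Σ_k (x_{k,i} - mean_i) · (x_{k,j} - mean_j), with n-1 = 3.
  S[A,A] = ((1.75)·(1.75) + (-3.25)·(-3.25) + (0.75)·(0.75) + (0.75)·(0.75)) / 3 = 14.75/3 = 4.9167
  S[A,B] = ((1.75)·(-2.5) + (-3.25)·(0.5) + (0.75)·(2.5) + (0.75)·(-0.5)) / 3 = -4.5/3 = -1.5
  S[B,B] = ((-2.5)·(-2.5) + (0.5)·(0.5) + (2.5)·(2.5) + (-0.5)·(-0.5)) / 3 = 13/3 = 4.3333

S is symmetric (S[j,i] = S[i,j]). Assembling:

S = [[4.9167, -1.5],
 [-1.5, 4.3333]]


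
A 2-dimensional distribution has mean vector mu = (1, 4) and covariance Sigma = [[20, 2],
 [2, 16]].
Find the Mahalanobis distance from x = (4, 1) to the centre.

Step 1 — centre the observation: (x - mu) = (3, -3).

Step 2 — invert Sigma. det(Sigma) = 20·16 - (2)² = 316.
  Sigma^{-1} = (1/det) · [[d, -b], [-b, a]] = [[0.0506, -0.0063],
 [-0.0063, 0.0633]].

Step 3 — form the quadratic (x - mu)^T · Sigma^{-1} · (x - mu):
  Sigma^{-1} · (x - mu) = (0.1709, -0.2089).
  (x - mu)^T · [Sigma^{-1} · (x - mu)] = (3)·(0.1709) + (-3)·(-0.2089) = 1.1392.

Step 4 — take square root: d = √(1.1392) ≈ 1.0674.

d(x, mu) = √(1.1392) ≈ 1.0674


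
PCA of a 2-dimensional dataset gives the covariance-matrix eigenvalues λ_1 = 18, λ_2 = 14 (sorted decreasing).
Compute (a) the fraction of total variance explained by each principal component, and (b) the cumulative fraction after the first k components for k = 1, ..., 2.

Step 1 — total variance = trace(Sigma) = Σ λ_i = 18 + 14 = 32.

Step 2 — fraction explained by component i = λ_i / Σ λ:
  PC1: 18/32 = 0.5625
  PC2: 14/32 = 0.4375

Step 3 — cumulative fraction after k components = (λ_1 + ... + λ_k) / Σ λ:
  k = 1: 18/32 = 0.5625
  k = 2: (18 + 14)/32 = 32/32 = 1

Summary (fraction, with percent):

explained: PC1 0.5625 (56.25%), PC2 0.4375 (43.75%);  cumulative: 0.5625, 1


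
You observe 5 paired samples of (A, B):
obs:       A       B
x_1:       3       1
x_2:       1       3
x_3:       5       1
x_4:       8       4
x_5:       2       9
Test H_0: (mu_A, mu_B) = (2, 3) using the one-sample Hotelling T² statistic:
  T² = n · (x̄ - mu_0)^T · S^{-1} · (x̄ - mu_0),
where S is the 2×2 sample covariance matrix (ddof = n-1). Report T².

Step 1 — sample mean vector:
  mean(A) = (3 + 1 + 5 + 8 + 2) / 5 = 19/5 = 3.8
  mean(B) = (1 + 3 + 1 + 4 + 9) / 5 = 18/5 = 3.6
  x̄ = (3.8, 3.6),  deviation x̄ - mu_0 = (3.8, 3.6) - (2, 3) = (1.8, 0.6).

Step 2 — sample covariance matrix, S[i,j] = (1/(n-1)) · Σ_k (x_{k,i} - mean_i) · (x_{k,j} - mean_j), divisor n-1 = 4:
  S[A,A] = ((-0.8)·(-0.8) + (-2.8)·(-2.8) + (1.2)·(1.2) + (4.2)·(4.2) + (-1.8)·(-1.8)) / 4 = 30.8/4 = 7.7
  S[A,B] = ((-0.8)·(-2.6) + (-2.8)·(-0.6) + (1.2)·(-2.6) + (4.2)·(0.4) + (-1.8)·(5.4)) / 4 = -7.4/4 = -1.85
  S[B,B] = ((-2.6)·(-2.6) + (-0.6)·(-0.6) + (-2.6)·(-2.6) + (0.4)·(0.4) + (5.4)·(5.4)) / 4 = 43.2/4 = 10.8
  S = [[7.7, -1.85],
 [-1.85, 10.8]].

Step 3 — invert S. det(S) = 7.7·10.8 - (-1.85)² = 79.7375.
  S^{-1} = (1/det) · [[d, -b], [-b, a]] = [[0.1354, 0.0232],
 [0.0232, 0.0966]].

Step 4 — quadratic form (x̄ - mu_0)^T · S^{-1} · (x̄ - mu_0):
  S^{-1} · (x̄ - mu_0) = (0.2577, 0.0997),
  (x̄ - mu_0)^T · [...] = (1.8)·(0.2577) + (0.6)·(0.0997) = 0.5237.

Step 5 — scale by n: T² = 5 · 0.5237 = 2.6186.

T² ≈ 2.6186


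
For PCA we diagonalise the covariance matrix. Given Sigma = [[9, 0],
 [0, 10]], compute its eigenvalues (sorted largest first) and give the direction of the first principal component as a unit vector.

Step 1 — characteristic polynomial of 2×2 Sigma:
  det(Sigma - λI) = λ² - trace · λ + det = 0.
  trace = 9 + 10 = 19, det = 9·10 - (0)² = 90.
Step 2 — discriminant:
  Δ = trace² - 4·det = 361 - 360 = 1.
Step 3 — eigenvalues:
  λ = (trace ± √Δ)/2 = (19 ± 1)/2,
  λ_1 = 10,  λ_2 = 9.

Step 4 — unit eigenvector for λ_1: Sigma is diagonal, so its eigenvectors are the coordinate axes. λ_1 = 10 is the diagonal entry on the second coordinate axis, hence
  v_1 = (0, 1) (||v_1|| = 1).

λ_1 = 10,  λ_2 = 9;  v_1 ≈ (0, 1)


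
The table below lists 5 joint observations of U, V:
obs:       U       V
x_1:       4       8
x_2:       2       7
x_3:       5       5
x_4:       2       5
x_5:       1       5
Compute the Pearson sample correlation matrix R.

Step 1 — column means:
  mean(U) = (4 + 2 + 5 + 2 + 1) / 5 = 14/5 = 2.8
  mean(V) = (8 + 7 + 5 + 5 + 5) / 5 = 30/5 = 6

Step 2 — sample variances and covariances s[i,j] = (1/(n-1)) · Σ_k (x_{k,i} - mean_i) · (x_{k,j} - mean_j), with n-1 = 4:
  s[U,U] = ((1.2)·(1.2) + (-0.8)·(-0.8) + (2.2)·(2.2) + (-0.8)·(-0.8) + (-1.8)·(-1.8)) / 4 = 10.8/4 = 2.7
  s[U,V] = ((1.2)·(2) + (-0.8)·(1) + (2.2)·(-1) + (-0.8)·(-1) + (-1.8)·(-1)) / 4 = 2/4 = 0.5
  s[V,V] = ((2)·(2) + (1)·(1) + (-1)·(-1) + (-1)·(-1) + (-1)·(-1)) / 4 = 8/4 = 2
  Sample standard deviations s_i = √(s[i,i]):
  s(U) = √(2.7) = 1.6432
  s(V) = √(2) = 1.4142

Step 3 — r_{ij} = s_{ij} / (s_i · s_j):
  r[U,U] = 1 (diagonal).
  r[U,V] = 0.5 / (1.6432 · 1.4142) = 0.5 / 2.3238 = 0.2152
  r[V,V] = 1 (diagonal).

R is symmetric with unit diagonal. Assembling:

R = [[1, 0.2152],
 [0.2152, 1]]


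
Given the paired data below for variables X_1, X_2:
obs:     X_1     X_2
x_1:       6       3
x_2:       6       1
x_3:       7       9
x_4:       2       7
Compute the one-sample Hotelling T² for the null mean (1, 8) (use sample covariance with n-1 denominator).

Step 1 — sample mean vector:
  mean(X_1) = (6 + 6 + 7 + 2) / 4 = 21/4 = 5.25
  mean(X_2) = (3 + 1 + 9 + 7) / 4 = 20/4 = 5
  x̄ = (5.25, 5),  deviation x̄ - mu_0 = (5.25, 5) - (1, 8) = (4.25, -3).

Step 2 — sample covariance matrix, S[i,j] = (1/(n-1)) · Σ_k (x_{k,i} - mean_i) · (x_{k,j} - mean_j), divisor n-1 = 3:
  S[X_1,X_1] = ((0.75)·(0.75) + (0.75)·(0.75) + (1.75)·(1.75) + (-3.25)·(-3.25)) / 3 = 14.75/3 = 4.9167
  S[X_1,X_2] = ((0.75)·(-2) + (0.75)·(-4) + (1.75)·(4) + (-3.25)·(2)) / 3 = -4/3 = -1.3333
  S[X_2,X_2] = ((-2)·(-2) + (-4)·(-4) + (4)·(4) + (2)·(2)) / 3 = 40/3 = 13.3333
  S = [[4.9167, -1.3333],
 [-1.3333, 13.3333]].

Step 3 — invert S. det(S) = 4.9167·13.3333 - (-1.3333)² = 63.7778.
  S^{-1} = (1/det) · [[d, -b], [-b, a]] = [[0.2091, 0.0209],
 [0.0209, 0.0771]].

Step 4 — quadratic form (x̄ - mu_0)^T · S^{-1} · (x̄ - mu_0):
  S^{-1} · (x̄ - mu_0) = (0.8258, -0.1424),
  (x̄ - mu_0)^T · [...] = (4.25)·(0.8258) + (-3)·(-0.1424) = 3.9368.

Step 5 — scale by n: T² = 4 · 3.9368 = 15.7474.

T² ≈ 15.7474


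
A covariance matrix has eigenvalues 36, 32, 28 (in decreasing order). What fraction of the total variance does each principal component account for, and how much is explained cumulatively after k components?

Step 1 — total variance = trace(Sigma) = Σ λ_i = 36 + 32 + 28 = 96.

Step 2 — fraction explained by component i = λ_i / Σ λ:
  PC1: 36/96 = 0.375
  PC2: 32/96 = 0.3333
  PC3: 28/96 = 0.2917

Step 3 — cumulative fraction after k components = (λ_1 + ... + λ_k) / Σ λ:
  k = 1: 36/96 = 0.375
  k = 2: (36 + 32)/96 = 68/96 = 0.7083
  k = 3: (36 + 32 + 28)/96 = 96/96 = 1

Summary (fraction, with percent):

explained: PC1 0.375 (37.5%), PC2 0.3333 (33.33%), PC3 0.2917 (29.17%);  cumulative: 0.375, 0.7083, 1


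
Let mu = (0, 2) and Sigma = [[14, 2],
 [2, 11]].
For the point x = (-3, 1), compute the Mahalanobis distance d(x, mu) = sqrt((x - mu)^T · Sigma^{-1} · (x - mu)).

Step 1 — centre the observation: (x - mu) = (-3, -1).

Step 2 — invert Sigma. det(Sigma) = 14·11 - (2)² = 150.
  Sigma^{-1} = (1/det) · [[d, -b], [-b, a]] = [[0.0733, -0.0133],
 [-0.0133, 0.0933]].

Step 3 — form the quadratic (x - mu)^T · Sigma^{-1} · (x - mu):
  Sigma^{-1} · (x - mu) = (-0.2067, -0.0533).
  (x - mu)^T · [Sigma^{-1} · (x - mu)] = (-3)·(-0.2067) + (-1)·(-0.0533) = 0.6733.

Step 4 — take square root: d = √(0.6733) ≈ 0.8206.

d(x, mu) = √(0.6733) ≈ 0.8206


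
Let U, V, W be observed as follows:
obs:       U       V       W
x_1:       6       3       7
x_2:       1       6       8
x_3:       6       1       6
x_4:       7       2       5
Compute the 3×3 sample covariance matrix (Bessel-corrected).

Step 1 — column means:
  mean(U) = (6 + 1 + 6 + 7) / 4 = 20/4 = 5
  mean(V) = (3 + 6 + 1 + 2) / 4 = 12/4 = 3
  mean(W) = (7 + 8 + 6 + 5) / 4 = 26/4 = 6.5

Step 2 — sample covariance S[i,j] = (1/(n-1)) · Σ_k (x_{k,i} - mean_i) · (x_{k,j} - mean_j), with n-1 = 3.
  S[U,U] = ((1)·(1) + (-4)·(-4) + (1)·(1) + (2)·(2)) / 3 = 22/3 = 7.3333
  S[U,V] = ((1)·(0) + (-4)·(3) + (1)·(-2) + (2)·(-1)) / 3 = -16/3 = -5.3333
  S[U,W] = ((1)·(0.5) + (-4)·(1.5) + (1)·(-0.5) + (2)·(-1.5)) / 3 = -9/3 = -3
  S[V,V] = ((0)·(0) + (3)·(3) + (-2)·(-2) + (-1)·(-1)) / 3 = 14/3 = 4.6667
  S[V,W] = ((0)·(0.5) + (3)·(1.5) + (-2)·(-0.5) + (-1)·(-1.5)) / 3 = 7/3 = 2.3333
  S[W,W] = ((0.5)·(0.5) + (1.5)·(1.5) + (-0.5)·(-0.5) + (-1.5)·(-1.5)) / 3 = 5/3 = 1.6667

S is symmetric (S[j,i] = S[i,j]). Assembling:

S = [[7.3333, -5.3333, -3],
 [-5.3333, 4.6667, 2.3333],
 [-3, 2.3333, 1.6667]]


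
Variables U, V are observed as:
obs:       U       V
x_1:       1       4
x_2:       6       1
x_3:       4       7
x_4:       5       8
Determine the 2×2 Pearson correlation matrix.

Step 1 — column means:
  mean(U) = (1 + 6 + 4 + 5) / 4 = 16/4 = 4
  mean(V) = (4 + 1 + 7 + 8) / 4 = 20/4 = 5

Step 2 — sample variances and covariances s[i,j] = (1/(n-1)) · Σ_k (x_{k,i} - mean_i) · (x_{k,j} - mean_j), with n-1 = 3:
  s[U,U] = ((-3)·(-3) + (2)·(2) + (0)·(0) + (1)·(1)) / 3 = 14/3 = 4.6667
  s[U,V] = ((-3)·(-1) + (2)·(-4) + (0)·(2) + (1)·(3)) / 3 = -2/3 = -0.6667
  s[V,V] = ((-1)·(-1) + (-4)·(-4) + (2)·(2) + (3)·(3)) / 3 = 30/3 = 10
  Sample standard deviations s_i = √(s[i,i]):
  s(U) = √(4.6667) = 2.1602
  s(V) = √(10) = 3.1623

Step 3 — r_{ij} = s_{ij} / (s_i · s_j):
  r[U,U] = 1 (diagonal).
  r[U,V] = -0.6667 / (2.1602 · 3.1623) = -0.6667 / 6.8313 = -0.0976
  r[V,V] = 1 (diagonal).

R is symmetric with unit diagonal. Assembling:

R = [[1, -0.0976],
 [-0.0976, 1]]


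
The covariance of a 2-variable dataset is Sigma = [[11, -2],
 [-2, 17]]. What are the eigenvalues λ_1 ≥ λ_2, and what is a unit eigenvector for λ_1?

Step 1 — characteristic polynomial of 2×2 Sigma:
  det(Sigma - λI) = λ² - trace · λ + det = 0.
  trace = 11 + 17 = 28, det = 11·17 - (-2)² = 183.
Step 2 — discriminant:
  Δ = trace² - 4·det = 784 - 732 = 52.
Step 3 — eigenvalues:
  λ = (trace ± √Δ)/2 = (28 ± 7.2111)/2,
  λ_1 = 17.6056,  λ_2 = 10.3944.

Step 4 — unit eigenvector for λ_1: solve (Sigma - λ_1 I)v = 0. First row:
  (11 - 17.6056)·v_x + (-2)·v_y = 0, i.e. (-6.6056)·v_x + (-2)·v_y = 0,
  so v ∝ (b, λ_1 - a) = (-2, 6.6056); multiply by -1 so the first entry is positive: u = (2, -6.6056).
  ||u|| = √((2)² + (-6.6056)²) = √(47.6333) ≈ 6.9017,
  v_1 = u/||u|| ≈ (0.2898, -0.9571) (||v_1|| = 1).

λ_1 = 17.6056,  λ_2 = 10.3944;  v_1 ≈ (0.2898, -0.9571)


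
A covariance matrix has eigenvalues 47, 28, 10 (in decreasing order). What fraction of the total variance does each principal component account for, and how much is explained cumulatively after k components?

Step 1 — total variance = trace(Sigma) = Σ λ_i = 47 + 28 + 10 = 85.

Step 2 — fraction explained by component i = λ_i / Σ λ:
  PC1: 47/85 = 0.5529
  PC2: 28/85 = 0.3294
  PC3: 10/85 = 0.1176

Step 3 — cumulative fraction after k components = (λ_1 + ... + λ_k) / Σ λ:
  k = 1: 47/85 = 0.5529
  k = 2: (47 + 28)/85 = 75/85 = 0.8824
  k = 3: (47 + 28 + 10)/85 = 85/85 = 1

Summary (fraction, with percent):

explained: PC1 0.5529 (55.29%), PC2 0.3294 (32.94%), PC3 0.1176 (11.76%);  cumulative: 0.5529, 0.8824, 1


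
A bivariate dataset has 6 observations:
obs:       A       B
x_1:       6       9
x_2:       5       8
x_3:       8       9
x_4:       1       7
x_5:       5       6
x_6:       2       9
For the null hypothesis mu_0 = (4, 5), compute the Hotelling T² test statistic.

Step 1 — sample mean vector:
  mean(A) = (6 + 5 + 8 + 1 + 5 + 2) / 6 = 27/6 = 4.5
  mean(B) = (9 + 8 + 9 + 7 + 6 + 9) / 6 = 48/6 = 8
  x̄ = (4.5, 8),  deviation x̄ - mu_0 = (4.5, 8) - (4, 5) = (0.5, 3).

Step 2 — sample covariance matrix, S[i,j] = (1/(n-1)) · Σ_k (x_{k,i} - mean_i) · (x_{k,j} - mean_j), divisor n-1 = 5:
  S[A,A] = ((1.5)·(1.5) + (0.5)·(0.5) + (3.5)·(3.5) + (-3.5)·(-3.5) + (0.5)·(0.5) + (-2.5)·(-2.5)) / 5 = 33.5/5 = 6.7
  S[A,B] = ((1.5)·(1) + (0.5)·(0) + (3.5)·(1) + (-3.5)·(-1) + (0.5)·(-2) + (-2.5)·(1)) / 5 = 5/5 = 1
  S[B,B] = ((1)·(1) + (0)·(0) + (1)·(1) + (-1)·(-1) + (-2)·(-2) + (1)·(1)) / 5 = 8/5 = 1.6
  S = [[6.7, 1],
 [1, 1.6]].

Step 3 — invert S. det(S) = 6.7·1.6 - (1)² = 9.72.
  S^{-1} = (1/det) · [[d, -b], [-b, a]] = [[0.1646, -0.1029],
 [-0.1029, 0.6893]].

Step 4 — quadratic form (x̄ - mu_0)^T · S^{-1} · (x̄ - mu_0):
  S^{-1} · (x̄ - mu_0) = (-0.2263, 2.0165),
  (x̄ - mu_0)^T · [...] = (0.5)·(-0.2263) + (3)·(2.0165) = 5.9362.

Step 5 — scale by n: T² = 6 · 5.9362 = 35.6173.

T² ≈ 35.6173


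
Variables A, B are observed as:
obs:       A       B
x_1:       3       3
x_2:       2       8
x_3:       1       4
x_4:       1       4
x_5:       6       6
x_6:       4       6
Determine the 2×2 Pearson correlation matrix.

Step 1 — column means:
  mean(A) = (3 + 2 + 1 + 1 + 6 + 4) / 6 = 17/6 = 2.8333
  mean(B) = (3 + 8 + 4 + 4 + 6 + 6) / 6 = 31/6 = 5.1667

Step 2 — sample variances and covariances s[i,j] = (1/(n-1)) · Σ_k (x_{k,i} - mean_i) · (x_{k,j} - mean_j), with n-1 = 5:
  s[A,A] = ((0.1667)·(0.1667) + (-0.8333)·(-0.8333) + (-1.8333)·(-1.8333) + (-1.8333)·(-1.8333) + (3.1667)·(3.1667) + (1.1667)·(1.1667)) / 5 = 18.8333/5 = 3.7667
  s[A,B] = ((0.1667)·(-2.1667) + (-0.8333)·(2.8333) + (-1.8333)·(-1.1667) + (-1.8333)·(-1.1667) + (3.1667)·(0.8333) + (1.1667)·(0.8333)) / 5 = 5.1667/5 = 1.0333
  s[B,B] = ((-2.1667)·(-2.1667) + (2.8333)·(2.8333) + (-1.1667)·(-1.1667) + (-1.1667)·(-1.1667) + (0.8333)·(0.8333) + (0.8333)·(0.8333)) / 5 = 16.8333/5 = 3.3667
  Sample standard deviations s_i = √(s[i,i]):
  s(A) = √(3.7667) = 1.9408
  s(B) = √(3.3667) = 1.8348

Step 3 — r_{ij} = s_{ij} / (s_i · s_j):
  r[A,A] = 1 (diagonal).
  r[A,B] = 1.0333 / (1.9408 · 1.8348) = 1.0333 / 3.5611 = 0.2902
  r[B,B] = 1 (diagonal).

R is symmetric with unit diagonal. Assembling:

R = [[1, 0.2902],
 [0.2902, 1]]


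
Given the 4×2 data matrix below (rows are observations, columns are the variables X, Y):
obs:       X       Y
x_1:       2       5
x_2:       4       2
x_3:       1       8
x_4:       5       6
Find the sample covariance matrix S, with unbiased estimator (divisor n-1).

Step 1 — column means:
  mean(X) = (2 + 4 + 1 + 5) / 4 = 12/4 = 3
  mean(Y) = (5 + 2 + 8 + 6) / 4 = 21/4 = 5.25

Step 2 — sample covariance S[i,j] = (1/(n-1)) · Σ_k (x_{k,i} - mean_i) · (x_{k,j} - mean_j), with n-1 = 3.
  S[X,X] = ((-1)·(-1) + (1)·(1) + (-2)·(-2) + (2)·(2)) / 3 = 10/3 = 3.3333
  S[X,Y] = ((-1)·(-0.25) + (1)·(-3.25) + (-2)·(2.75) + (2)·(0.75)) / 3 = -7/3 = -2.3333
  S[Y,Y] = ((-0.25)·(-0.25) + (-3.25)·(-3.25) + (2.75)·(2.75) + (0.75)·(0.75)) / 3 = 18.75/3 = 6.25

S is symmetric (S[j,i] = S[i,j]). Assembling:

S = [[3.3333, -2.3333],
 [-2.3333, 6.25]]


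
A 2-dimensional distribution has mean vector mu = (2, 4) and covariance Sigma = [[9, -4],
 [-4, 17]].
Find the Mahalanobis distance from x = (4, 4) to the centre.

Step 1 — centre the observation: (x - mu) = (2, 0).

Step 2 — invert Sigma. det(Sigma) = 9·17 - (-4)² = 137.
  Sigma^{-1} = (1/det) · [[d, -b], [-b, a]] = [[0.1241, 0.0292],
 [0.0292, 0.0657]].

Step 3 — form the quadratic (x - mu)^T · Sigma^{-1} · (x - mu):
  Sigma^{-1} · (x - mu) = (0.2482, 0.0584).
  (x - mu)^T · [Sigma^{-1} · (x - mu)] = (2)·(0.2482) + (0)·(0.0584) = 0.4964.

Step 4 — take square root: d = √(0.4964) ≈ 0.7045.

d(x, mu) = √(0.4964) ≈ 0.7045


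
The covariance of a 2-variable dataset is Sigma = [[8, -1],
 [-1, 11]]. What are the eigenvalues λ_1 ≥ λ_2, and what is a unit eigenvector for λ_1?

Step 1 — characteristic polynomial of 2×2 Sigma:
  det(Sigma - λI) = λ² - trace · λ + det = 0.
  trace = 8 + 11 = 19, det = 8·11 - (-1)² = 87.
Step 2 — discriminant:
  Δ = trace² - 4·det = 361 - 348 = 13.
Step 3 — eigenvalues:
  λ = (trace ± √Δ)/2 = (19 ± 3.6056)/2,
  λ_1 = 11.3028,  λ_2 = 7.6972.

Step 4 — unit eigenvector for λ_1: solve (Sigma - λ_1 I)v = 0. First row:
  (8 - 11.3028)·v_x + (-1)·v_y = 0, i.e. (-3.3028)·v_x + (-1)·v_y = 0,
  so v ∝ (b, λ_1 - a) = (-1, 3.3028); multiply by -1 so the first entry is positive: u = (1, -3.3028).
  ||u|| = √((1)² + (-3.3028)²) = √(11.9083) ≈ 3.4508,
  v_1 = u/||u|| ≈ (0.2898, -0.9571) (||v_1|| = 1).

λ_1 = 11.3028,  λ_2 = 7.6972;  v_1 ≈ (0.2898, -0.9571)


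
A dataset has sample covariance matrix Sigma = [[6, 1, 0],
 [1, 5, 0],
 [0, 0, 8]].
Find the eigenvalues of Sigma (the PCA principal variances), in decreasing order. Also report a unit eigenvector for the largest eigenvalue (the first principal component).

Step 1 — characteristic polynomial p(λ) = det(λI - Sigma) = λ³ - tr·λ² + c_1·λ - det, where tr = trace, c_1 = sum of the principal 2×2 minors, det = det(Sigma):
  tr = 6 + 5 + 8 = 19,
  c_1 = (6·5 - (1)²) + (6·8 - (0)²) + (5·8 - (0)²) = 29 + 48 + 40 = 117,
  det = 6·(5·8 - (0)²) - (1)·((1)·8 - (0)·(0)) + (0)·((1)·(0) - 5·(0)) = 6·(40) - (1)·(8) + (0)·(0) = 232.
  So p(λ) = λ³ - 19λ² + 117λ - 232.
Step 2 — look for an integer root (rational root theorem: any rational root is an integer divisor of 232). Testing λ = 8:
  p(8) = 512 - 1216 + 936 - 232 = 0  ✓
  Dividing out (λ - 8): p(λ) = (λ - 8)(λ² - 11λ + 29).
Step 3 — remaining eigenvalues from the quadratic λ² - 11λ + 29 = 0:
  Δ = 11² - 4·29 = 121 - 116 = 5,  λ = (11 ± √5)/2 = (11 ± 2.2361)/2 ≈ 6.618 or 4.382.
  Sorted: λ_1 = 8,  λ_2 = 6.618,  λ_3 = 4.382  (check: sum = 19 = tr ✓).

Step 4 — unit eigenvector for λ_1 = 8: v spans the null space of (Sigma - λ_1 I), whose rows are
  r_1 = (-2, 1, 0),  r_2 = (1, -3, 0),  r_3 = (0, 0, 0).
  v is orthogonal to every row, so take v ∝ r_1 × r_2 = ((1)·(0) - (0)·(-3), (0)·(1) - (-2)·(0), (-2)·(-3) - (1)·(1)) = (0, 0, 5).
  Rescale (divide by 5): u = (0, 0, 1).
  ||u|| = √((0)² + (0)² + (1)²) = √(1) = 1,  v_1 = u/||u|| ≈ (0, 0, 1) (||v_1|| = 1).

λ_1 = 8,  λ_2 = 6.618,  λ_3 = 4.382;  v_1 ≈ (0, 0, 1)


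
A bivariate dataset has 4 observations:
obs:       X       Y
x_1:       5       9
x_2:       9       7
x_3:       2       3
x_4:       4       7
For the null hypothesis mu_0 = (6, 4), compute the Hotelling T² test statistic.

Step 1 — sample mean vector:
  mean(X) = (5 + 9 + 2 + 4) / 4 = 20/4 = 5
  mean(Y) = (9 + 7 + 3 + 7) / 4 = 26/4 = 6.5
  x̄ = (5, 6.5),  deviation x̄ - mu_0 = (5, 6.5) - (6, 4) = (-1, 2.5).

Step 2 — sample covariance matrix, S[i,j] = (1/(n-1)) · Σ_k (x_{k,i} - mean_i) · (x_{k,j} - mean_j), divisor n-1 = 3:
  S[X,X] = ((0)·(0) + (4)·(4) + (-3)·(-3) + (-1)·(-1)) / 3 = 26/3 = 8.6667
  S[X,Y] = ((0)·(2.5) + (4)·(0.5) + (-3)·(-3.5) + (-1)·(0.5)) / 3 = 12/3 = 4
  S[Y,Y] = ((2.5)·(2.5) + (0.5)·(0.5) + (-3.5)·(-3.5) + (0.5)·(0.5)) / 3 = 19/3 = 6.3333
  S = [[8.6667, 4],
 [4, 6.3333]].

Step 3 — invert S. det(S) = 8.6667·6.3333 - (4)² = 38.8889.
  S^{-1} = (1/det) · [[d, -b], [-b, a]] = [[0.1629, -0.1029],
 [-0.1029, 0.2229]].

Step 4 — quadratic form (x̄ - mu_0)^T · S^{-1} · (x̄ - mu_0):
  S^{-1} · (x̄ - mu_0) = (-0.42, 0.66),
  (x̄ - mu_0)^T · [...] = (-1)·(-0.42) + (2.5)·(0.66) = 2.07.

Step 5 — scale by n: T² = 4 · 2.07 = 8.28.

T² ≈ 8.28


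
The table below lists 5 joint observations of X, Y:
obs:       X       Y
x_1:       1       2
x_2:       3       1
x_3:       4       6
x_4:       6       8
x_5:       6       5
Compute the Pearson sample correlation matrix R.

Step 1 — column means:
  mean(X) = (1 + 3 + 4 + 6 + 6) / 5 = 20/5 = 4
  mean(Y) = (2 + 1 + 6 + 8 + 5) / 5 = 22/5 = 4.4

Step 2 — sample variances and covariances s[i,j] = (1/(n-1)) · Σ_k (x_{k,i} - mean_i) · (x_{k,j} - mean_j), with n-1 = 4:
  s[X,X] = ((-3)·(-3) + (-1)·(-1) + (0)·(0) + (2)·(2) + (2)·(2)) / 4 = 18/4 = 4.5
  s[X,Y] = ((-3)·(-2.4) + (-1)·(-3.4) + (0)·(1.6) + (2)·(3.6) + (2)·(0.6)) / 4 = 19/4 = 4.75
  s[Y,Y] = ((-2.4)·(-2.4) + (-3.4)·(-3.4) + (1.6)·(1.6) + (3.6)·(3.6) + (0.6)·(0.6)) / 4 = 33.2/4 = 8.3
  Sample standard deviations s_i = √(s[i,i]):
  s(X) = √(4.5) = 2.1213
  s(Y) = √(8.3) = 2.881

Step 3 — r_{ij} = s_{ij} / (s_i · s_j):
  r[X,X] = 1 (diagonal).
  r[X,Y] = 4.75 / (2.1213 · 2.881) = 4.75 / 6.1115 = 0.7772
  r[Y,Y] = 1 (diagonal).

R is symmetric with unit diagonal. Assembling:

R = [[1, 0.7772],
 [0.7772, 1]]


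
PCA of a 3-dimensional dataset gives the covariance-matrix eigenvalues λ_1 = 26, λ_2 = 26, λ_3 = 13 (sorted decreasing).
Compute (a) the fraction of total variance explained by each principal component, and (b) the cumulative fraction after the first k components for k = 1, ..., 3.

Step 1 — total variance = trace(Sigma) = Σ λ_i = 26 + 26 + 13 = 65.

Step 2 — fraction explained by component i = λ_i / Σ λ:
  PC1: 26/65 = 0.4
  PC2: 26/65 = 0.4
  PC3: 13/65 = 0.2

Step 3 — cumulative fraction after k components = (λ_1 + ... + λ_k) / Σ λ:
  k = 1: 26/65 = 0.4
  k = 2: (26 + 26)/65 = 52/65 = 0.8
  k = 3: (26 + 26 + 13)/65 = 65/65 = 1

Summary (fraction, with percent):

explained: PC1 0.4 (40%), PC2 0.4 (40%), PC3 0.2 (20%);  cumulative: 0.4, 0.8, 1


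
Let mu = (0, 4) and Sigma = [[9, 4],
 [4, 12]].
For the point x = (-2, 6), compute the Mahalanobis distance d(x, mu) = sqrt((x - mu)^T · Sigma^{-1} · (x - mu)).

Step 1 — centre the observation: (x - mu) = (-2, 2).

Step 2 — invert Sigma. det(Sigma) = 9·12 - (4)² = 92.
  Sigma^{-1} = (1/det) · [[d, -b], [-b, a]] = [[0.1304, -0.0435],
 [-0.0435, 0.0978]].

Step 3 — form the quadratic (x - mu)^T · Sigma^{-1} · (x - mu):
  Sigma^{-1} · (x - mu) = (-0.3478, 0.2826).
  (x - mu)^T · [Sigma^{-1} · (x - mu)] = (-2)·(-0.3478) + (2)·(0.2826) = 1.2609.

Step 4 — take square root: d = √(1.2609) ≈ 1.1229.

d(x, mu) = √(1.2609) ≈ 1.1229


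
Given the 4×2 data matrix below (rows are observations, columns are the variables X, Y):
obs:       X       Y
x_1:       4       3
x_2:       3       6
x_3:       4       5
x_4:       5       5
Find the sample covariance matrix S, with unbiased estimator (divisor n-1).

Step 1 — column means:
  mean(X) = (4 + 3 + 4 + 5) / 4 = 16/4 = 4
  mean(Y) = (3 + 6 + 5 + 5) / 4 = 19/4 = 4.75

Step 2 — sample covariance S[i,j] = (1/(n-1)) · Σ_k (x_{k,i} - mean_i) · (x_{k,j} - mean_j), with n-1 = 3.
  S[X,X] = ((0)·(0) + (-1)·(-1) + (0)·(0) + (1)·(1)) / 3 = 2/3 = 0.6667
  S[X,Y] = ((0)·(-1.75) + (-1)·(1.25) + (0)·(0.25) + (1)·(0.25)) / 3 = -1/3 = -0.3333
  S[Y,Y] = ((-1.75)·(-1.75) + (1.25)·(1.25) + (0.25)·(0.25) + (0.25)·(0.25)) / 3 = 4.75/3 = 1.5833

S is symmetric (S[j,i] = S[i,j]). Assembling:

S = [[0.6667, -0.3333],
 [-0.3333, 1.5833]]


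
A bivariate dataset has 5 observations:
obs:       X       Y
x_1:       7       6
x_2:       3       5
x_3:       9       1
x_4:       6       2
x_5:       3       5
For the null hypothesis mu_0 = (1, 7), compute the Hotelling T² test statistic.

Step 1 — sample mean vector:
  mean(X) = (7 + 3 + 9 + 6 + 3) / 5 = 28/5 = 5.6
  mean(Y) = (6 + 5 + 1 + 2 + 5) / 5 = 19/5 = 3.8
  x̄ = (5.6, 3.8),  deviation x̄ - mu_0 = (5.6, 3.8) - (1, 7) = (4.6, -3.2).

Step 2 — sample covariance matrix, S[i,j] = (1/(n-1)) · Σ_k (x_{k,i} - mean_i) · (x_{k,j} - mean_j), divisor n-1 = 4:
  S[X,X] = ((1.4)·(1.4) + (-2.6)·(-2.6) + (3.4)·(3.4) + (0.4)·(0.4) + (-2.6)·(-2.6)) / 4 = 27.2/4 = 6.8
  S[X,Y] = ((1.4)·(2.2) + (-2.6)·(1.2) + (3.4)·(-2.8) + (0.4)·(-1.8) + (-2.6)·(1.2)) / 4 = -13.4/4 = -3.35
  S[Y,Y] = ((2.2)·(2.2) + (1.2)·(1.2) + (-2.8)·(-2.8) + (-1.8)·(-1.8) + (1.2)·(1.2)) / 4 = 18.8/4 = 4.7
  S = [[6.8, -3.35],
 [-3.35, 4.7]].

Step 3 — invert S. det(S) = 6.8·4.7 - (-3.35)² = 20.7375.
  S^{-1} = (1/det) · [[d, -b], [-b, a]] = [[0.2266, 0.1615],
 [0.1615, 0.3279]].

Step 4 — quadratic form (x̄ - mu_0)^T · S^{-1} · (x̄ - mu_0):
  S^{-1} · (x̄ - mu_0) = (0.5256, -0.3062),
  (x̄ - mu_0)^T · [...] = (4.6)·(0.5256) + (-3.2)·(-0.3062) = 3.3977.

Step 5 — scale by n: T² = 5 · 3.3977 = 16.9885.

T² ≈ 16.9885


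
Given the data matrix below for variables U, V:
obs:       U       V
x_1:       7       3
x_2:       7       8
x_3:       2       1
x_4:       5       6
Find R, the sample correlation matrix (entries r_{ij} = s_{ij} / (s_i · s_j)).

Step 1 — column means:
  mean(U) = (7 + 7 + 2 + 5) / 4 = 21/4 = 5.25
  mean(V) = (3 + 8 + 1 + 6) / 4 = 18/4 = 4.5

Step 2 — sample variances and covariances s[i,j] = (1/(n-1)) · Σ_k (x_{k,i} - mean_i) · (x_{k,j} - mean_j), with n-1 = 3:
  s[U,U] = ((1.75)·(1.75) + (1.75)·(1.75) + (-3.25)·(-3.25) + (-0.25)·(-0.25)) / 3 = 16.75/3 = 5.5833
  s[U,V] = ((1.75)·(-1.5) + (1.75)·(3.5) + (-3.25)·(-3.5) + (-0.25)·(1.5)) / 3 = 14.5/3 = 4.8333
  s[V,V] = ((-1.5)·(-1.5) + (3.5)·(3.5) + (-3.5)·(-3.5) + (1.5)·(1.5)) / 3 = 29/3 = 9.6667
  Sample standard deviations s_i = √(s[i,i]):
  s(U) = √(5.5833) = 2.3629
  s(V) = √(9.6667) = 3.1091

Step 3 — r_{ij} = s_{ij} / (s_i · s_j):
  r[U,U] = 1 (diagonal).
  r[U,V] = 4.8333 / (2.3629 · 3.1091) = 4.8333 / 7.3466 = 0.6579
  r[V,V] = 1 (diagonal).

R is symmetric with unit diagonal. Assembling:

R = [[1, 0.6579],
 [0.6579, 1]]


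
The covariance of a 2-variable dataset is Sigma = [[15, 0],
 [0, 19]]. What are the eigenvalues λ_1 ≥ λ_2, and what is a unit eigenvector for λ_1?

Step 1 — characteristic polynomial of 2×2 Sigma:
  det(Sigma - λI) = λ² - trace · λ + det = 0.
  trace = 15 + 19 = 34, det = 15·19 - (0)² = 285.
Step 2 — discriminant:
  Δ = trace² - 4·det = 1156 - 1140 = 16.
Step 3 — eigenvalues:
  λ = (trace ± √Δ)/2 = (34 ± 4)/2,
  λ_1 = 19,  λ_2 = 15.

Step 4 — unit eigenvector for λ_1: Sigma is diagonal, so its eigenvectors are the coordinate axes. λ_1 = 19 is the diagonal entry on the second coordinate axis, hence
  v_1 = (0, 1) (||v_1|| = 1).

λ_1 = 19,  λ_2 = 15;  v_1 ≈ (0, 1)


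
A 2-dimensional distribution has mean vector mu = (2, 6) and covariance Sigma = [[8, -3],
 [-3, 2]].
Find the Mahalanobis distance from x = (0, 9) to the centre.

Step 1 — centre the observation: (x - mu) = (-2, 3).

Step 2 — invert Sigma. det(Sigma) = 8·2 - (-3)² = 7.
  Sigma^{-1} = (1/det) · [[d, -b], [-b, a]] = [[0.2857, 0.4286],
 [0.4286, 1.1429]].

Step 3 — form the quadratic (x - mu)^T · Sigma^{-1} · (x - mu):
  Sigma^{-1} · (x - mu) = (0.7143, 2.5714).
  (x - mu)^T · [Sigma^{-1} · (x - mu)] = (-2)·(0.7143) + (3)·(2.5714) = 6.2857.

Step 4 — take square root: d = √(6.2857) ≈ 2.5071.

d(x, mu) = √(6.2857) ≈ 2.5071


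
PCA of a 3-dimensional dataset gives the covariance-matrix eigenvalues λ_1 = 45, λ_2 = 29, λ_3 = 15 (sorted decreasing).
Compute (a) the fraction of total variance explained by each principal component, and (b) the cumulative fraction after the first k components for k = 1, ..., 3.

Step 1 — total variance = trace(Sigma) = Σ λ_i = 45 + 29 + 15 = 89.

Step 2 — fraction explained by component i = λ_i / Σ λ:
  PC1: 45/89 = 0.5056
  PC2: 29/89 = 0.3258
  PC3: 15/89 = 0.1685

Step 3 — cumulative fraction after k components = (λ_1 + ... + λ_k) / Σ λ:
  k = 1: 45/89 = 0.5056
  k = 2: (45 + 29)/89 = 74/89 = 0.8315
  k = 3: (45 + 29 + 15)/89 = 89/89 = 1

Summary (fraction, with percent):

explained: PC1 0.5056 (50.56%), PC2 0.3258 (32.58%), PC3 0.1685 (16.85%);  cumulative: 0.5056, 0.8315, 1


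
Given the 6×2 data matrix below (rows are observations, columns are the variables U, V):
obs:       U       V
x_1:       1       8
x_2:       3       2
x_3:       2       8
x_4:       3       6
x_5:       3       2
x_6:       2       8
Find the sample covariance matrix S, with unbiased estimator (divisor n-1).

Step 1 — column means:
  mean(U) = (1 + 3 + 2 + 3 + 3 + 2) / 6 = 14/6 = 2.3333
  mean(V) = (8 + 2 + 8 + 6 + 2 + 8) / 6 = 34/6 = 5.6667

Step 2 — sample covariance S[i,j] = (1/(n-1)) · Σ_k (x_{k,i} - mean_i) · (x_{k,j} - mean_j), with n-1 = 5.
  S[U,U] = ((-1.3333)·(-1.3333) + (0.6667)·(0.6667) + (-0.3333)·(-0.3333) + (0.6667)·(0.6667) + (0.6667)·(0.6667) + (-0.3333)·(-0.3333)) / 5 = 3.3333/5 = 0.6667
  S[U,V] = ((-1.3333)·(2.3333) + (0.6667)·(-3.6667) + (-0.3333)·(2.3333) + (0.6667)·(0.3333) + (0.6667)·(-3.6667) + (-0.3333)·(2.3333)) / 5 = -9.3333/5 = -1.8667
  S[V,V] = ((2.3333)·(2.3333) + (-3.6667)·(-3.6667) + (2.3333)·(2.3333) + (0.3333)·(0.3333) + (-3.6667)·(-3.6667) + (2.3333)·(2.3333)) / 5 = 43.3333/5 = 8.6667

S is symmetric (S[j,i] = S[i,j]). Assembling:

S = [[0.6667, -1.8667],
 [-1.8667, 8.6667]]


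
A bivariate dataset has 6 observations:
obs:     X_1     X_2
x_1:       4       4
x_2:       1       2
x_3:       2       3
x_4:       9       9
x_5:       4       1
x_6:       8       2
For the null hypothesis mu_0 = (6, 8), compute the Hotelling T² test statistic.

Step 1 — sample mean vector:
  mean(X_1) = (4 + 1 + 2 + 9 + 4 + 8) / 6 = 28/6 = 4.6667
  mean(X_2) = (4 + 2 + 3 + 9 + 1 + 2) / 6 = 21/6 = 3.5
  x̄ = (4.6667, 3.5),  deviation x̄ - mu_0 = (4.6667, 3.5) - (6, 8) = (-1.3333, -4.5).

Step 2 — sample covariance matrix, S[i,j] = (1/(n-1)) · Σ_k (x_{k,i} - mean_i) · (x_{k,j} - mean_j), divisor n-1 = 5:
  S[X_1,X_1] = ((-0.6667)·(-0.6667) + (-3.6667)·(-3.6667) + (-2.6667)·(-2.6667) + (4.3333)·(4.3333) + (-0.6667)·(-0.6667) + (3.3333)·(3.3333)) / 5 = 51.3333/5 = 10.2667
  S[X_1,X_2] = ((-0.6667)·(0.5) + (-3.6667)·(-1.5) + (-2.6667)·(-0.5) + (4.3333)·(5.5) + (-0.6667)·(-2.5) + (3.3333)·(-1.5)) / 5 = 27/5 = 5.4
  S[X_2,X_2] = ((0.5)·(0.5) + (-1.5)·(-1.5) + (-0.5)·(-0.5) + (5.5)·(5.5) + (-2.5)·(-2.5) + (-1.5)·(-1.5)) / 5 = 41.5/5 = 8.3
  S = [[10.2667, 5.4],
 [5.4, 8.3]].

Step 3 — invert S. det(S) = 10.2667·8.3 - (5.4)² = 56.0533.
  S^{-1} = (1/det) · [[d, -b], [-b, a]] = [[0.1481, -0.0963],
 [-0.0963, 0.1832]].

Step 4 — quadratic form (x̄ - mu_0)^T · S^{-1} · (x̄ - mu_0):
  S^{-1} · (x̄ - mu_0) = (0.2361, -0.6958),
  (x̄ - mu_0)^T · [...] = (-1.3333)·(0.2361) + (-4.5)·(-0.6958) = 2.8162.

Step 5 — scale by n: T² = 6 · 2.8162 = 16.897.

T² ≈ 16.897


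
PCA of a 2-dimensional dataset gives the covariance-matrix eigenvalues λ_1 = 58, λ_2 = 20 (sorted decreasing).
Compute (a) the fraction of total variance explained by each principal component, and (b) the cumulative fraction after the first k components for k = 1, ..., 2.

Step 1 — total variance = trace(Sigma) = Σ λ_i = 58 + 20 = 78.

Step 2 — fraction explained by component i = λ_i / Σ λ:
  PC1: 58/78 = 0.7436
  PC2: 20/78 = 0.2564

Step 3 — cumulative fraction after k components = (λ_1 + ... + λ_k) / Σ λ:
  k = 1: 58/78 = 0.7436
  k = 2: (58 + 20)/78 = 78/78 = 1

Summary (fraction, with percent):

explained: PC1 0.7436 (74.36%), PC2 0.2564 (25.64%);  cumulative: 0.7436, 1


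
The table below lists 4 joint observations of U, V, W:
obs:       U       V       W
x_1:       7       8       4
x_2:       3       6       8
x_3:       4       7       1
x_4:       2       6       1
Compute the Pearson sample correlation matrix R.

Step 1 — column means:
  mean(U) = (7 + 3 + 4 + 2) / 4 = 16/4 = 4
  mean(V) = (8 + 6 + 7 + 6) / 4 = 27/4 = 6.75
  mean(W) = (4 + 8 + 1 + 1) / 4 = 14/4 = 3.5

Step 2 — sample variances and covariances s[i,j] = (1/(n-1)) · Σ_k (x_{k,i} - mean_i) · (x_{k,j} - mean_j), with n-1 = 3:
  s[U,U] = ((3)·(3) + (-1)·(-1) + (0)·(0) + (-2)·(-2)) / 3 = 14/3 = 4.6667
  s[U,V] = ((3)·(1.25) + (-1)·(-0.75) + (0)·(0.25) + (-2)·(-0.75)) / 3 = 6/3 = 2
  s[U,W] = ((3)·(0.5) + (-1)·(4.5) + (0)·(-2.5) + (-2)·(-2.5)) / 3 = 2/3 = 0.6667
  s[V,V] = ((1.25)·(1.25) + (-0.75)·(-0.75) + (0.25)·(0.25) + (-0.75)·(-0.75)) / 3 = 2.75/3 = 0.9167
  s[V,W] = ((1.25)·(0.5) + (-0.75)·(4.5) + (0.25)·(-2.5) + (-0.75)·(-2.5)) / 3 = -1.5/3 = -0.5
  s[W,W] = ((0.5)·(0.5) + (4.5)·(4.5) + (-2.5)·(-2.5) + (-2.5)·(-2.5)) / 3 = 33/3 = 11
  Sample standard deviations s_i = √(s[i,i]):
  s(U) = √(4.6667) = 2.1602
  s(V) = √(0.9167) = 0.9574
  s(W) = √(11) = 3.3166

Step 3 — r_{ij} = s_{ij} / (s_i · s_j):
  r[U,U] = 1 (diagonal).
  r[U,V] = 2 / (2.1602 · 0.9574) = 2 / 2.0683 = 0.967
  r[U,W] = 0.6667 / (2.1602 · 3.3166) = 0.6667 / 7.1647 = 0.093
  r[V,V] = 1 (diagonal).
  r[V,W] = -0.5 / (0.9574 · 3.3166) = -0.5 / 3.1754 = -0.1575
  r[W,W] = 1 (diagonal).

R is symmetric with unit diagonal. Assembling:

R = [[1, 0.967, 0.093],
 [0.967, 1, -0.1575],
 [0.093, -0.1575, 1]]


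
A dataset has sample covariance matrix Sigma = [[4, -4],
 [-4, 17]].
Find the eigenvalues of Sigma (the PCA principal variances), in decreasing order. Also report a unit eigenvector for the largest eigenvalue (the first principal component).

Step 1 — characteristic polynomial of 2×2 Sigma:
  det(Sigma - λI) = λ² - trace · λ + det = 0.
  trace = 4 + 17 = 21, det = 4·17 - (-4)² = 52.
Step 2 — discriminant:
  Δ = trace² - 4·det = 441 - 208 = 233.
Step 3 — eigenvalues:
  λ = (trace ± √Δ)/2 = (21 ± 15.2643)/2,
  λ_1 = 18.1322,  λ_2 = 2.8678.

Step 4 — unit eigenvector for λ_1: solve (Sigma - λ_1 I)v = 0. First row:
  (4 - 18.1322)·v_x + (-4)·v_y = 0, i.e. (-14.1322)·v_x + (-4)·v_y = 0,
  so v ∝ (b, λ_1 - a) = (-4, 14.1322); multiply by -1 so the first entry is positive: u = (4, -14.1322).
  ||u|| = √((4)² + (-14.1322)²) = √(215.7182) ≈ 14.6873,
  v_1 = u/||u|| ≈ (0.2723, -0.9622) (||v_1|| = 1).

λ_1 = 18.1322,  λ_2 = 2.8678;  v_1 ≈ (0.2723, -0.9622)


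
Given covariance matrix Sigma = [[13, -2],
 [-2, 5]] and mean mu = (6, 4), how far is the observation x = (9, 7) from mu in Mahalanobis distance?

Step 1 — centre the observation: (x - mu) = (3, 3).

Step 2 — invert Sigma. det(Sigma) = 13·5 - (-2)² = 61.
  Sigma^{-1} = (1/det) · [[d, -b], [-b, a]] = [[0.082, 0.0328],
 [0.0328, 0.2131]].

Step 3 — form the quadratic (x - mu)^T · Sigma^{-1} · (x - mu):
  Sigma^{-1} · (x - mu) = (0.3443, 0.7377).
  (x - mu)^T · [Sigma^{-1} · (x - mu)] = (3)·(0.3443) + (3)·(0.7377) = 3.2459.

Step 4 — take square root: d = √(3.2459) ≈ 1.8016.

d(x, mu) = √(3.2459) ≈ 1.8016
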